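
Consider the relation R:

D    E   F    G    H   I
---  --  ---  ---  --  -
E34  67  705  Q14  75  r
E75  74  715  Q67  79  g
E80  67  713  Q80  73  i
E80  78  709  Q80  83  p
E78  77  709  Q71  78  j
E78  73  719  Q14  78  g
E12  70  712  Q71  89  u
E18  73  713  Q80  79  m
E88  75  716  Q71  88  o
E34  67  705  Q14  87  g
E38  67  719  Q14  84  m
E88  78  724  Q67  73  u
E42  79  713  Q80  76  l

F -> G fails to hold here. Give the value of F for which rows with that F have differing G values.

F=705: 2 rows → G = Q14, Q14 ✓
F=715: 1 row → G = Q67 ✓
F=713: 3 rows → G = Q80, Q80, Q80 ✓
F=709: 2 rows → G takes values {Q80, Q71} — violation
F=719: 2 rows → G = Q14, Q14 ✓
F=712: 1 row → G = Q71 ✓
F=716: 1 row → G = Q71 ✓
F=724: 1 row → G = Q67 ✓
The only F value with inconsistent G is F=709.

709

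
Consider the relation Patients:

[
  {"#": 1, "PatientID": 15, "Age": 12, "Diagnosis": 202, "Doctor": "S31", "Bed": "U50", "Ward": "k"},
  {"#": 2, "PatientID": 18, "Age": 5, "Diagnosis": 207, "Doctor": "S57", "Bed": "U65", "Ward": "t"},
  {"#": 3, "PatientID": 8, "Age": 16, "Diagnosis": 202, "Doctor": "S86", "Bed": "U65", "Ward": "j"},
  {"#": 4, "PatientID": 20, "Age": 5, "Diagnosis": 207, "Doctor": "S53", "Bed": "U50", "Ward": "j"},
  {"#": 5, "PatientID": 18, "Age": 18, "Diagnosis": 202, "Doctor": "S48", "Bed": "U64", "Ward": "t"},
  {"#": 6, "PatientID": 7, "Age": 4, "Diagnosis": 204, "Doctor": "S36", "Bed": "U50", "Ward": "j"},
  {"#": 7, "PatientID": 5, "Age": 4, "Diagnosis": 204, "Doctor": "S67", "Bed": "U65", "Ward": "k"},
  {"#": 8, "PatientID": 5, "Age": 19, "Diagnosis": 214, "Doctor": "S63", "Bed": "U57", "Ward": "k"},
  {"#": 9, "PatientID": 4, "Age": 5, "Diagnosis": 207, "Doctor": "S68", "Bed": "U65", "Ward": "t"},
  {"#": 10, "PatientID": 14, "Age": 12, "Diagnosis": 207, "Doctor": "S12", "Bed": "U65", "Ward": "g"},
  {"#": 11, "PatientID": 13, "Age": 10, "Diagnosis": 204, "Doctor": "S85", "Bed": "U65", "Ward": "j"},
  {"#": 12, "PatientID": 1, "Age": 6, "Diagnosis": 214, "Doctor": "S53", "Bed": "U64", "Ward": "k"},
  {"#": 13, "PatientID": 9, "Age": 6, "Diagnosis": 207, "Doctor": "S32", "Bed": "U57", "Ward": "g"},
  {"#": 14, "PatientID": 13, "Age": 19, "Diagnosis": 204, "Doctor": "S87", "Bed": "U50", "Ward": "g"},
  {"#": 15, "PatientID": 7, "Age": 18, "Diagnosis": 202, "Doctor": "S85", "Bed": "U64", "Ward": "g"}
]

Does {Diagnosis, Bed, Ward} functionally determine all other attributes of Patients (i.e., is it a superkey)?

Rows 2 and 9 have the same {Diagnosis, Bed, Ward} value (Diagnosis=207, Bed=U65, Ward=t) but are distinct tuples, so {Diagnosis, Bed, Ward} does not determine every attribute — not a superkey.

No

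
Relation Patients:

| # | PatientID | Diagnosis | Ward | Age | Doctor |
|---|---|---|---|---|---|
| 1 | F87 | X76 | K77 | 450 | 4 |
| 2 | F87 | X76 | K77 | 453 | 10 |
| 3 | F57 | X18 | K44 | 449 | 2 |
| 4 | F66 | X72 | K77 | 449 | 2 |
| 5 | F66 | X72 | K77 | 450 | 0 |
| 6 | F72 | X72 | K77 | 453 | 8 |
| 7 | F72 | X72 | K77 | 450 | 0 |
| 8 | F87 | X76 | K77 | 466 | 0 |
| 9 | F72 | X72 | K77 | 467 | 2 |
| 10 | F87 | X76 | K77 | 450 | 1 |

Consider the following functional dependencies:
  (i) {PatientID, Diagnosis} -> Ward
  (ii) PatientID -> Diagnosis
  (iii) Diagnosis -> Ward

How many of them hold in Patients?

3

(i) {PatientID, Diagnosis} -> Ward: every LHS value maps to a single RHS value — holds.
(ii) PatientID -> Diagnosis: every LHS value maps to a single RHS value — holds.
(iii) Diagnosis -> Ward: every LHS value maps to a single RHS value — holds.
3 of the 3 dependencies hold.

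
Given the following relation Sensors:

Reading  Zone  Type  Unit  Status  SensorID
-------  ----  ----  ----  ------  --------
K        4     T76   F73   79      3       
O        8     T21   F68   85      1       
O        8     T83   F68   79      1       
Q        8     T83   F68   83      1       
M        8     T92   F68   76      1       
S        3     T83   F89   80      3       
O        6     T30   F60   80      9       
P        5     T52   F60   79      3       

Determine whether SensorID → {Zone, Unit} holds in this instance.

No

SensorID=3: 3 rows → {Zone,Unit} takes values {(4, F73), (3, F89), (5, F60)} — violation
SensorID=1: 4 rows → {Zone,Unit} = (8, F68), (8, F68), (8, F68), (8, F68) ✓
SensorID=9: 1 row → {Zone,Unit} = (6, F60) ✓
Two rows agree on SensorID but differ on {Zone, Unit}, so SensorID → {Zone, Unit} does not hold.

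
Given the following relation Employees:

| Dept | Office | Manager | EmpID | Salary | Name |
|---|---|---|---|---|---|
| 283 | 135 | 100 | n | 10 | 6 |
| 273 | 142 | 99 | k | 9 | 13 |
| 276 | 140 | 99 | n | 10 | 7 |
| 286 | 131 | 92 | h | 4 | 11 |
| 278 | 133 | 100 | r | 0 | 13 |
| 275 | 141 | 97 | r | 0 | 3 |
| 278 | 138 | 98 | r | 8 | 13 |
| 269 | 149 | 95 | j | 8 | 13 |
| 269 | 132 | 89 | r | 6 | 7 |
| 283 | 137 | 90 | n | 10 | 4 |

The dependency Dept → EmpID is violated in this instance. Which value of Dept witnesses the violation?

Dept=283: 2 rows → EmpID = n, n ✓
Dept=273: 1 row → EmpID = k ✓
Dept=276: 1 row → EmpID = n ✓
Dept=286: 1 row → EmpID = h ✓
Dept=278: 2 rows → EmpID = r, r ✓
Dept=275: 1 row → EmpID = r ✓
Dept=269: 2 rows → EmpID takes values {j, r} — violation
The only Dept value with inconsistent EmpID is Dept=269.

269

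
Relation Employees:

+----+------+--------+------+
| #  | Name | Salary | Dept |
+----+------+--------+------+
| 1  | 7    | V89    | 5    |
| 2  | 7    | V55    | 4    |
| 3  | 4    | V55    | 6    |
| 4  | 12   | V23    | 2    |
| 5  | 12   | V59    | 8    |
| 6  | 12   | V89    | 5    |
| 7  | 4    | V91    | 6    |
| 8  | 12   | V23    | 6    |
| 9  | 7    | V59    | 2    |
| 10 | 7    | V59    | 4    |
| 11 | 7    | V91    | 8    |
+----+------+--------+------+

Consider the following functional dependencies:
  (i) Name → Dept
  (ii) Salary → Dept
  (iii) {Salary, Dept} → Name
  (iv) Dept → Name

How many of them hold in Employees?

0

(i) Name → Dept: Name=7: rows 1, 2, 9, 10, 11 → Dept takes values {5, 4, 2, 8} — violation; Name=12: rows 4, 5, 6, 8 → Dept takes values {2, 8, 5, 6} — violation — fails.
(ii) Salary → Dept: Salary=V55: rows 2, 3 → Dept takes values {4, 6} — violation; Salary=V23: rows 4, 8 → Dept takes values {2, 6} — violation; Salary=V59: rows 5, 9, 10 → Dept takes values {8, 2, 4} — violation; Salary=V91: rows 7, 11 → Dept takes values {6, 8} — violation — fails.
(iii) {Salary, Dept} → Name: (Salary=V89, Dept=5): rows 1, 6 → Name takes values {7, 12} — violation — fails.
(iv) Dept → Name: Dept=5: rows 1, 6 → Name takes values {7, 12} — violation; Dept=6: rows 3, 7, 8 → Name takes values {4, 12} — violation; Dept=2: rows 4, 9 → Name takes values {12, 7} — violation; Dept=8: rows 5, 11 → Name takes values {12, 7} — violation — fails.
None of the 4 dependencies hold.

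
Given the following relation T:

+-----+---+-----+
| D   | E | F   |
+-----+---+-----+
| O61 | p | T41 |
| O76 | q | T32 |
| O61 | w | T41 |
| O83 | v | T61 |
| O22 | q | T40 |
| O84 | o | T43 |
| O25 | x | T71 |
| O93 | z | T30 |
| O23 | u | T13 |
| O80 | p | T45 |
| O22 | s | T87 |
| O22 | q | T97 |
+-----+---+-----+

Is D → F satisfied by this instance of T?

No

D=O61: 2 rows → F = T41, T41 ✓
D=O76: 1 row → F = T32 ✓
D=O83: 1 row → F = T61 ✓
D=O22: 3 rows → F takes values {T40, T87, T97} — violation
D=O84: 1 row → F = T43 ✓
D=O25: 1 row → F = T71 ✓
D=O93: 1 row → F = T30 ✓
D=O23: 1 row → F = T13 ✓
D=O80: 1 row → F = T45 ✓
Two rows agree on D but differ on F, so D → F does not hold.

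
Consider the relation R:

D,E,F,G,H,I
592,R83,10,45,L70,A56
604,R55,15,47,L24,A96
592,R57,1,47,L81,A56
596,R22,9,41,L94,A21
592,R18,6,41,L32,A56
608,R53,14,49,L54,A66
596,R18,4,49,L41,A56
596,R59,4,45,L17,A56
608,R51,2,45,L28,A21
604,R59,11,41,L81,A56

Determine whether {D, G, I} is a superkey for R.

All 10 rows have distinct {D, G, I} values, so {D, G, I} → (all attributes) holds and {D, G, I} is a superkey.

Yes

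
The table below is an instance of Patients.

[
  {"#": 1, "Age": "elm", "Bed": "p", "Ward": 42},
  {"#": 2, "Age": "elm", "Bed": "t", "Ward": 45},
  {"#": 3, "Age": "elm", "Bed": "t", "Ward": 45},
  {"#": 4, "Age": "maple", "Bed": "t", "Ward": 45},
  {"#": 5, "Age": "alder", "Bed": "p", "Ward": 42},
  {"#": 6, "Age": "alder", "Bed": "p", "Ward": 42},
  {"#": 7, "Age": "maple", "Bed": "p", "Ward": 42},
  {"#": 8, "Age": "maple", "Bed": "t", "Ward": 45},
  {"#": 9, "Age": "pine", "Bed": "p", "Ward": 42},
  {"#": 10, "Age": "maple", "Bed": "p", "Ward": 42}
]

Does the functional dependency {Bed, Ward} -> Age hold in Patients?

No

(Bed=p, Ward=42): rows 1, 5, 6, 7, 9, 10 → Age takes values {elm, alder, maple, pine} — violation
(Bed=t, Ward=45): rows 2, 3, 4, 8 → Age takes values {elm, maple} — violation
Two rows agree on {Bed, Ward} but differ on Age, so {Bed, Ward} -> Age does not hold.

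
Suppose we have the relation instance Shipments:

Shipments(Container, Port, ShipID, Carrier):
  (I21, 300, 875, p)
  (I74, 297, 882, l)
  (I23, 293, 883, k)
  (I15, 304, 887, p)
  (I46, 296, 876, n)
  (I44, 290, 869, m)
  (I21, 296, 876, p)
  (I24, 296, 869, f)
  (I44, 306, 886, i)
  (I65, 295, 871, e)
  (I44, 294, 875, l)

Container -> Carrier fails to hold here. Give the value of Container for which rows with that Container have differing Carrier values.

I44

Container=I21: 2 rows → Carrier = p, p ✓
Container=I74: 1 row → Carrier = l ✓
Container=I23: 1 row → Carrier = k ✓
Container=I15: 1 row → Carrier = p ✓
Container=I46: 1 row → Carrier = n ✓
Container=I44: 3 rows → Carrier takes values {m, i, l} — violation
Container=I24: 1 row → Carrier = f ✓
Container=I65: 1 row → Carrier = e ✓
The only Container value with inconsistent Carrier is Container=I44.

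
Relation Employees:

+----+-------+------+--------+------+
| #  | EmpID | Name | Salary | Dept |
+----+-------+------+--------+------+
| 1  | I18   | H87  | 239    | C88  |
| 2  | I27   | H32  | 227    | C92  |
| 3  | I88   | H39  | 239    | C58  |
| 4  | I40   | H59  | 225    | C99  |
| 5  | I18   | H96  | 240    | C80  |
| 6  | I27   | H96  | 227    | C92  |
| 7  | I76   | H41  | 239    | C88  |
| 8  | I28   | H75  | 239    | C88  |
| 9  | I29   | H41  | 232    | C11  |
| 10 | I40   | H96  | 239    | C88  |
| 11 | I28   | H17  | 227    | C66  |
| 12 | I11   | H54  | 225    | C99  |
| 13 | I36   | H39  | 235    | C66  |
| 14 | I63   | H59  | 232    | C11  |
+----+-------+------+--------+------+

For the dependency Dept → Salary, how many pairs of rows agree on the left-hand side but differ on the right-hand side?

Dept=C88: all 4 rows agree on Salary — 0 pairs.
Dept=C92: all 2 rows agree on Salary — 0 pairs.
Dept=C99: all 2 rows agree on Salary — 0 pairs.
Dept=C11: all 2 rows agree on Salary — 0 pairs.
Dept=C66: violating pairs (11,13) — 1 pair.

1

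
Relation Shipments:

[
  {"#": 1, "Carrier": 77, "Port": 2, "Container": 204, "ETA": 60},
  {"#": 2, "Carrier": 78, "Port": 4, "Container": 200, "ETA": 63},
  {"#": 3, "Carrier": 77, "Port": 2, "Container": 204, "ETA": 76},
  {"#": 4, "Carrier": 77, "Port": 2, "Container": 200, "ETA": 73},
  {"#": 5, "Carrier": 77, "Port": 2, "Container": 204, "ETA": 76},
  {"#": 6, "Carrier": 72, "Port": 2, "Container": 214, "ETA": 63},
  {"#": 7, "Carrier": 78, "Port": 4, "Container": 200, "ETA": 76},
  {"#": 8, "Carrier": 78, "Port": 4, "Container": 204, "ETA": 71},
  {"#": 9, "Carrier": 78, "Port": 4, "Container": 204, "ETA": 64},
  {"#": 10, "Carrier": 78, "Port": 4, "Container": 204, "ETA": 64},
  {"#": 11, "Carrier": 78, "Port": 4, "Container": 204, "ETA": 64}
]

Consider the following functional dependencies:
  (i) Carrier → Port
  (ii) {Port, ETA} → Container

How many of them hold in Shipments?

(i) Carrier → Port: every LHS value maps to a single RHS value — holds.
(ii) {Port, ETA} → Container: every LHS value maps to a single RHS value — holds.
2 of the 2 dependencies hold.

2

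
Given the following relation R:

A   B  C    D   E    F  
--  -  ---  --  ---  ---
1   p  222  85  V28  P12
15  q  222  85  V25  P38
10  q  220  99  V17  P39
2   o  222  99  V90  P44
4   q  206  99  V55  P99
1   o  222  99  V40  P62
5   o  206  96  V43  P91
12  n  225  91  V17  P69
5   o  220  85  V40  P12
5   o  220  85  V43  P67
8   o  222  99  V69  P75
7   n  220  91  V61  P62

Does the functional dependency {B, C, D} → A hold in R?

(B=p, C=222, D=85): 1 row → A = 1 ✓
(B=q, C=222, D=85): 1 row → A = 15 ✓
(B=q, C=220, D=99): 1 row → A = 10 ✓
(B=o, C=222, D=99): 3 rows → A takes values {2, 1, 8} — violation
(B=q, C=206, D=99): 1 row → A = 4 ✓
(B=o, C=206, D=96): 1 row → A = 5 ✓
(B=n, C=225, D=91): 1 row → A = 12 ✓
(B=o, C=220, D=85): 2 rows → A = 5, 5 ✓
(B=n, C=220, D=91): 1 row → A = 7 ✓
Two rows agree on {B, C, D} but differ on A, so {B, C, D} → A does not hold.

No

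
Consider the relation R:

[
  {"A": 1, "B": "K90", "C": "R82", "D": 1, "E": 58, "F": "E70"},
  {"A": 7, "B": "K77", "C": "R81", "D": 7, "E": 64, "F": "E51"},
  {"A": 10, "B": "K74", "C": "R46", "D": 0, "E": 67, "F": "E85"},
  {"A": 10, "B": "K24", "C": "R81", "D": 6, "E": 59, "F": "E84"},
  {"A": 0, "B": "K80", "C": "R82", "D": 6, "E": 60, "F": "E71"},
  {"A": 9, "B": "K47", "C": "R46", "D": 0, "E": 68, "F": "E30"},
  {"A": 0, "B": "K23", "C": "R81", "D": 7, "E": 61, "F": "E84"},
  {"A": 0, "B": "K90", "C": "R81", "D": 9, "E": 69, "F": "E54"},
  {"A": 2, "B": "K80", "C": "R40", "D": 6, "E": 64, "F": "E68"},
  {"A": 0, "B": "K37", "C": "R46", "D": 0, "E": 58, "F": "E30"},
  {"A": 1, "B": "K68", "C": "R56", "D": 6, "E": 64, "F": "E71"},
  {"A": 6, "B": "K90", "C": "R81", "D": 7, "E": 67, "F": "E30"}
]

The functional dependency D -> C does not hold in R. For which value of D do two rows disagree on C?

D=1: 1 row → C = R82 ✓
D=7: 3 rows → C = R81, R81, R81 ✓
D=0: 3 rows → C = R46, R46, R46 ✓
D=6: 4 rows → C takes values {R81, R82, R40, R56} — violation
D=9: 1 row → C = R81 ✓
The only D value with inconsistent C is D=6.

6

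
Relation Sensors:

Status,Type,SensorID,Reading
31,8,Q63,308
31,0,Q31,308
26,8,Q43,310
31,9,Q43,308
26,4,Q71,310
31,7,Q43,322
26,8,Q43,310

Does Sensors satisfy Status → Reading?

No

Status=31: 4 rows → Reading takes values {308, 322} — violation
Status=26: 3 rows → Reading = 310, 310, 310 ✓
Two rows agree on Status but differ on Reading, so Status → Reading does not hold.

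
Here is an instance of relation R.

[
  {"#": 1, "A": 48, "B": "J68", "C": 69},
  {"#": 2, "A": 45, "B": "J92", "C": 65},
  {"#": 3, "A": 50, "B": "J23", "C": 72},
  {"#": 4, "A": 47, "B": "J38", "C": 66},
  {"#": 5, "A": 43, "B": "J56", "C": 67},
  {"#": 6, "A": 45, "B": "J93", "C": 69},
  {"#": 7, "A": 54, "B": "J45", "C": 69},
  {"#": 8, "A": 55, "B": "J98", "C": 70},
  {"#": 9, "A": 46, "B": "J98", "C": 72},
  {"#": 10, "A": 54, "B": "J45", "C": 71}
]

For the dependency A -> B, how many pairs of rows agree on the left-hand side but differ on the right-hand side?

A=45: violating pairs (2,6) — 1 pair.
A=54: all 2 rows agree on B — 0 pairs.

1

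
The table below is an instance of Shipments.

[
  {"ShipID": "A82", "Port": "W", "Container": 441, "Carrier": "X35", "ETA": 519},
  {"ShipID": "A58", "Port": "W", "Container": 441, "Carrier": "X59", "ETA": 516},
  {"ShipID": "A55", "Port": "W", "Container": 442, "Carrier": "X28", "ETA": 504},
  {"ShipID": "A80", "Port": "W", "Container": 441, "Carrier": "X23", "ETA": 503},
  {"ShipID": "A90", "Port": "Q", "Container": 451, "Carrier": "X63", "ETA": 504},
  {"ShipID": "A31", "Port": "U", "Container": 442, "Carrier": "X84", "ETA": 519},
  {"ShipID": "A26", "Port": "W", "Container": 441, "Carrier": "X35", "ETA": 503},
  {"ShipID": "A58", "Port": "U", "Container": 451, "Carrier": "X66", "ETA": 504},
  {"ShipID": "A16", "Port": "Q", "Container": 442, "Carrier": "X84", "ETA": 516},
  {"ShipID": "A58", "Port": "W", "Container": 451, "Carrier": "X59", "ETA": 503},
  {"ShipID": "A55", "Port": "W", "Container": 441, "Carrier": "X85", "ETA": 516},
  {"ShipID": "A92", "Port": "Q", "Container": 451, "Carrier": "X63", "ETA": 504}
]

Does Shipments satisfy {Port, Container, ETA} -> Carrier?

(Port=W, Container=441, ETA=519): 1 row → Carrier = X35 ✓
(Port=W, Container=441, ETA=516): 2 rows → Carrier takes values {X59, X85} — violation
(Port=W, Container=442, ETA=504): 1 row → Carrier = X28 ✓
(Port=W, Container=441, ETA=503): 2 rows → Carrier takes values {X23, X35} — violation
(Port=Q, Container=451, ETA=504): 2 rows → Carrier = X63, X63 ✓
(Port=U, Container=442, ETA=519): 1 row → Carrier = X84 ✓
(Port=U, Container=451, ETA=504): 1 row → Carrier = X66 ✓
(Port=Q, Container=442, ETA=516): 1 row → Carrier = X84 ✓
(Port=W, Container=451, ETA=503): 1 row → Carrier = X59 ✓
Two rows agree on {Port, Container, ETA} but differ on Carrier, so {Port, Container, ETA} -> Carrier does not hold.

No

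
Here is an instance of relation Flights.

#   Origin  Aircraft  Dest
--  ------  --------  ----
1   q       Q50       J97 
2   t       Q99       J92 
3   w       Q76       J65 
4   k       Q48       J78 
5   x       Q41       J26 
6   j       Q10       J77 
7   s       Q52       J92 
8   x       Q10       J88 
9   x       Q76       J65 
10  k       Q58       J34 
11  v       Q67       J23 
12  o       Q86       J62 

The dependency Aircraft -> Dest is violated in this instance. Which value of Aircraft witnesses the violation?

Aircraft=Q50: row 1 → Dest = J97 ✓
Aircraft=Q99: row 2 → Dest = J92 ✓
Aircraft=Q76: rows 3, 9 → Dest = J65, J65 ✓
Aircraft=Q48: row 4 → Dest = J78 ✓
Aircraft=Q41: row 5 → Dest = J26 ✓
Aircraft=Q10: rows 6, 8 → Dest takes values {J77, J88} — violation
Aircraft=Q52: row 7 → Dest = J92 ✓
Aircraft=Q58: row 10 → Dest = J34 ✓
Aircraft=Q67: row 11 → Dest = J23 ✓
Aircraft=Q86: row 12 → Dest = J62 ✓
The only Aircraft value with inconsistent Dest is Aircraft=Q10.

Q10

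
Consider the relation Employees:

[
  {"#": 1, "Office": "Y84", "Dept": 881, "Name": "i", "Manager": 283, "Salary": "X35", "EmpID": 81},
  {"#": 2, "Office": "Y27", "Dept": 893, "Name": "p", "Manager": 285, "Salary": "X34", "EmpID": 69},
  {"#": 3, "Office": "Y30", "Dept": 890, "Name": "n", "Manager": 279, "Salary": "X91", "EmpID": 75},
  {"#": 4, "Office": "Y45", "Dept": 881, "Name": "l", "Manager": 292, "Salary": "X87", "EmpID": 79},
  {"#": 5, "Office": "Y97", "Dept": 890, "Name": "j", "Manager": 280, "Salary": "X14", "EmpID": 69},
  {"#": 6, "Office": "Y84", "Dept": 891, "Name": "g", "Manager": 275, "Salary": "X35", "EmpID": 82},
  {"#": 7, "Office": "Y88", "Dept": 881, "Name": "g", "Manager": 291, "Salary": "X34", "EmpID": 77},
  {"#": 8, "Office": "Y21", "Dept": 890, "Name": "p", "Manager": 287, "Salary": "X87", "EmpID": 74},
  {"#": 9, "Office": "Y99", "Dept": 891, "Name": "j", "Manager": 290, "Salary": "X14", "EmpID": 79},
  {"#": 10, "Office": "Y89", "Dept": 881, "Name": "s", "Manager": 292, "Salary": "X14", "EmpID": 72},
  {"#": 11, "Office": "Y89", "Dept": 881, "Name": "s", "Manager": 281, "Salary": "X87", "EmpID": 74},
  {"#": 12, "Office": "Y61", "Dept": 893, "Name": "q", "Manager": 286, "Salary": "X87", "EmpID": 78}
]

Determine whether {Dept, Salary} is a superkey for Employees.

Rows 4 and 11 have the same {Dept, Salary} value (Dept=881, Salary=X87) but are distinct tuples, so {Dept, Salary} does not determine every attribute — not a superkey.

No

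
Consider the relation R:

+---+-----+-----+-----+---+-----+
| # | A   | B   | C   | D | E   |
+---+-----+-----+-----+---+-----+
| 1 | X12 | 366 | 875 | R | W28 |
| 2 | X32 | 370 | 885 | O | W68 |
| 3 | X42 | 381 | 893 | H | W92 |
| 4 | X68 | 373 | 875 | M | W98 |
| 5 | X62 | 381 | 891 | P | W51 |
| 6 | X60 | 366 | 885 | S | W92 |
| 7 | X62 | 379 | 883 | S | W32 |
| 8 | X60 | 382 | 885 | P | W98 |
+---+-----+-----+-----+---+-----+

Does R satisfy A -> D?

No

A=X12: row 1 → D = R ✓
A=X32: row 2 → D = O ✓
A=X42: row 3 → D = H ✓
A=X68: row 4 → D = M ✓
A=X62: rows 5, 7 → D takes values {P, S} — violation
A=X60: rows 6, 8 → D takes values {S, P} — violation
Two rows agree on A but differ on D, so A -> D does not hold.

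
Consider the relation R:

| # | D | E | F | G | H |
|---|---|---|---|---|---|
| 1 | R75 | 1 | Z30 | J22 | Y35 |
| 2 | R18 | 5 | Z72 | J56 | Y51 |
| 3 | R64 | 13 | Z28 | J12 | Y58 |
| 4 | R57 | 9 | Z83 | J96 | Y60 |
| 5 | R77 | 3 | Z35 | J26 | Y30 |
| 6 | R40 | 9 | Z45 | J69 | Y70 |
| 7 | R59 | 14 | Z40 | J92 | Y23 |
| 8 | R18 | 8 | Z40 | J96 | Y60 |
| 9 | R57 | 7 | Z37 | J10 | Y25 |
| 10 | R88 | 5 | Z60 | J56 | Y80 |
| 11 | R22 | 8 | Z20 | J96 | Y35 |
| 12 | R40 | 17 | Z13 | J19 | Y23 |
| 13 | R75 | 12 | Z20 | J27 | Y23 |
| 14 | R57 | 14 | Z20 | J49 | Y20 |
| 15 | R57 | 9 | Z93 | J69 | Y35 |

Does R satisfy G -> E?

G=J22: row 1 → E = 1 ✓
G=J56: rows 2, 10 → E = 5, 5 ✓
G=J12: row 3 → E = 13 ✓
G=J96: rows 4, 8, 11 → E takes values {9, 8} — violation
G=J26: row 5 → E = 3 ✓
G=J69: rows 6, 15 → E = 9, 9 ✓
G=J92: row 7 → E = 14 ✓
G=J10: row 9 → E = 7 ✓
G=J19: row 12 → E = 17 ✓
G=J27: row 13 → E = 12 ✓
G=J49: row 14 → E = 14 ✓
Two rows agree on G but differ on E, so G -> E does not hold.

No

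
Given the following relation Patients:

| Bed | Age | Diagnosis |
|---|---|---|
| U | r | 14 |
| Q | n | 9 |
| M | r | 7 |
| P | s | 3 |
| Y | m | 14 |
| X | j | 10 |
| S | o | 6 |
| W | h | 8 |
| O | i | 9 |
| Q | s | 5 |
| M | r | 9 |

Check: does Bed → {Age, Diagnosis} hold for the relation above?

No

Bed=U: 1 row → {Age,Diagnosis} = (r, 14) ✓
Bed=Q: 2 rows → {Age,Diagnosis} takes values {(n, 9), (s, 5)} — violation
Bed=M: 2 rows → {Age,Diagnosis} takes values {(r, 7), (r, 9)} — violation
Bed=P: 1 row → {Age,Diagnosis} = (s, 3) ✓
Bed=Y: 1 row → {Age,Diagnosis} = (m, 14) ✓
Bed=X: 1 row → {Age,Diagnosis} = (j, 10) ✓
Bed=S: 1 row → {Age,Diagnosis} = (o, 6) ✓
Bed=W: 1 row → {Age,Diagnosis} = (h, 8) ✓
Bed=O: 1 row → {Age,Diagnosis} = (i, 9) ✓
Two rows agree on Bed but differ on {Age, Diagnosis}, so Bed → {Age, Diagnosis} does not hold.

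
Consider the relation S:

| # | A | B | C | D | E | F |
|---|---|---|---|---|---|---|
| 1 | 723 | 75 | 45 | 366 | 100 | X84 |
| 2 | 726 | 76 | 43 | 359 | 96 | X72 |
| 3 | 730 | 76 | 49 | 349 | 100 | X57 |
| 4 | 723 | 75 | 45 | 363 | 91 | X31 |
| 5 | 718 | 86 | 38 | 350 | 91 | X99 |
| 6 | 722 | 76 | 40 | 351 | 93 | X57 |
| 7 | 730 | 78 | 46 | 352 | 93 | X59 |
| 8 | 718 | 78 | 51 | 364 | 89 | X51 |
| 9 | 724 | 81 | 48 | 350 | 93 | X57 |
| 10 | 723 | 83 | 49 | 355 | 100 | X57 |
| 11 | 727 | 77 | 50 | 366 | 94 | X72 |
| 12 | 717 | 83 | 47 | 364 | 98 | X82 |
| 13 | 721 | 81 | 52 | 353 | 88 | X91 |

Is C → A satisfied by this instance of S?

No

C=45: rows 1, 4 → A = 723, 723 ✓
C=43: row 2 → A = 726 ✓
C=49: rows 3, 10 → A takes values {730, 723} — violation
C=38: row 5 → A = 718 ✓
C=40: row 6 → A = 722 ✓
C=46: row 7 → A = 730 ✓
C=51: row 8 → A = 718 ✓
C=48: row 9 → A = 724 ✓
C=50: row 11 → A = 727 ✓
C=47: row 12 → A = 717 ✓
C=52: row 13 → A = 721 ✓
Two rows agree on C but differ on A, so C → A does not hold.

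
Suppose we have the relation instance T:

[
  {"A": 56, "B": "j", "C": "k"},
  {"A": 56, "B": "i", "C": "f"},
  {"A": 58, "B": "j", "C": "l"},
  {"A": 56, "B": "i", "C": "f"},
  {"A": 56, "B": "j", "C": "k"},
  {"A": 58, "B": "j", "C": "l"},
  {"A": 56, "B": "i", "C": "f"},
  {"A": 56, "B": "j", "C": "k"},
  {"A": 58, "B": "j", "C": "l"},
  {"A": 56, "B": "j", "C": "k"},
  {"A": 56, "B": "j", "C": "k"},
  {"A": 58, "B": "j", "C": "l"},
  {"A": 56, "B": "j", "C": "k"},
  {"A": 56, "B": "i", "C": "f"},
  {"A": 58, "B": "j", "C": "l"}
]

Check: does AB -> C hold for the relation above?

(A=56, B=j): 6 rows → C = k, k, k, k, k, k ✓
(A=56, B=i): 4 rows → C = f, f, f, f ✓
(A=58, B=j): 5 rows → C = l, l, l, l, l ✓
Every AB value is associated with a single C value, so AB -> C holds.

Yes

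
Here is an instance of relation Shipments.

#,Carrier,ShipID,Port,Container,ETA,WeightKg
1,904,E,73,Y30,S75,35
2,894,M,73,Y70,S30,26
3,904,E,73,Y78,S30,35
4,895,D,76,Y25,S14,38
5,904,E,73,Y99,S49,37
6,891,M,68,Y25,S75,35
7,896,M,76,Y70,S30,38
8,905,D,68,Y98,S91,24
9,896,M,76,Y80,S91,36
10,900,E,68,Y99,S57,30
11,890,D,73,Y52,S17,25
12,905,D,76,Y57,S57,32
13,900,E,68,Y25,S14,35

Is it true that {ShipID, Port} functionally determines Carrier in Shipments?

(ShipID=E, Port=73): rows 1, 3, 5 → Carrier = 904, 904, 904 ✓
(ShipID=M, Port=73): row 2 → Carrier = 894 ✓
(ShipID=D, Port=76): rows 4, 12 → Carrier takes values {895, 905} — violation
(ShipID=M, Port=68): row 6 → Carrier = 891 ✓
(ShipID=M, Port=76): rows 7, 9 → Carrier = 896, 896 ✓
(ShipID=D, Port=68): row 8 → Carrier = 905 ✓
(ShipID=E, Port=68): rows 10, 13 → Carrier = 900, 900 ✓
(ShipID=D, Port=73): row 11 → Carrier = 890 ✓
Two rows agree on {ShipID, Port} but differ on Carrier, so {ShipID, Port} -> Carrier does not hold.

No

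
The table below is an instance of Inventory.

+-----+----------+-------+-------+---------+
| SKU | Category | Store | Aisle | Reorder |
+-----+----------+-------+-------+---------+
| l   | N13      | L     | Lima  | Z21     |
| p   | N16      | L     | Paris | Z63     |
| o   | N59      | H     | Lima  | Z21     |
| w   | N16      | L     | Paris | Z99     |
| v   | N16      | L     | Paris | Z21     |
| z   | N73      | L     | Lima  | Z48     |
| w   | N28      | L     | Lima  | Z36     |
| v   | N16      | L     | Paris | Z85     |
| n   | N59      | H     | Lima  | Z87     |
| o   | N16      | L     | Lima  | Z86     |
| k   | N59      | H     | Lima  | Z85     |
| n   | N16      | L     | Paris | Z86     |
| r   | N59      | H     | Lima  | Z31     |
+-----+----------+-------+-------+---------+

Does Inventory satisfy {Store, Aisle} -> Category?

No

(Store=L, Aisle=Lima): 4 rows → Category takes values {N13, N73, N28, N16} — violation
(Store=L, Aisle=Paris): 5 rows → Category = N16, N16, N16, N16, N16 ✓
(Store=H, Aisle=Lima): 4 rows → Category = N59, N59, N59, N59 ✓
Two rows agree on {Store, Aisle} but differ on Category, so {Store, Aisle} -> Category does not hold.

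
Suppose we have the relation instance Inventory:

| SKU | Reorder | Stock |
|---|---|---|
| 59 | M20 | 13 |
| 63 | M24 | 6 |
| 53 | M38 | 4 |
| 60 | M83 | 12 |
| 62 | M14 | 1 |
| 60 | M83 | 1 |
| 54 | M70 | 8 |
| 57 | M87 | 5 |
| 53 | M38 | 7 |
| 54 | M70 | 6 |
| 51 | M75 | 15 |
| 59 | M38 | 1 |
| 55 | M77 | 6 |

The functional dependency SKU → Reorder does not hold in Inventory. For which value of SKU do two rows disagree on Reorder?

59

SKU=59: 2 rows → Reorder takes values {M20, M38} — violation
SKU=63: 1 row → Reorder = M24 ✓
SKU=53: 2 rows → Reorder = M38, M38 ✓
SKU=60: 2 rows → Reorder = M83, M83 ✓
SKU=62: 1 row → Reorder = M14 ✓
SKU=54: 2 rows → Reorder = M70, M70 ✓
SKU=57: 1 row → Reorder = M87 ✓
SKU=51: 1 row → Reorder = M75 ✓
SKU=55: 1 row → Reorder = M77 ✓
The only SKU value with inconsistent Reorder is SKU=59.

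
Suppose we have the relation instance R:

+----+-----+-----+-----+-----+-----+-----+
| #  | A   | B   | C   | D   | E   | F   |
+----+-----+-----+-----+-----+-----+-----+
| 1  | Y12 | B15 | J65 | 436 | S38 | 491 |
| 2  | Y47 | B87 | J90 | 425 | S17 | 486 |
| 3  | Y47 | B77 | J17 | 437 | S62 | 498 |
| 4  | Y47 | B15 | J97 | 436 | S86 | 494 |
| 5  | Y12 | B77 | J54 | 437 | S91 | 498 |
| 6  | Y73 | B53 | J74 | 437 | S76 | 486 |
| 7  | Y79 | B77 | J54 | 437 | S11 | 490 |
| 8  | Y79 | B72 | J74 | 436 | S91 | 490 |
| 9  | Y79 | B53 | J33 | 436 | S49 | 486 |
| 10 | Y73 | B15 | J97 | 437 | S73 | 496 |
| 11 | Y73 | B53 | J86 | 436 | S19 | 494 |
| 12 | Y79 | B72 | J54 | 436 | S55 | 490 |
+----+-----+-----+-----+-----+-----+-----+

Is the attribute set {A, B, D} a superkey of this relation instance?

No

Rows 8 and 12 have the same {A, B, D} value (A=Y79, B=B72, D=436) but are distinct tuples, so {A, B, D} does not determine every attribute — not a superkey.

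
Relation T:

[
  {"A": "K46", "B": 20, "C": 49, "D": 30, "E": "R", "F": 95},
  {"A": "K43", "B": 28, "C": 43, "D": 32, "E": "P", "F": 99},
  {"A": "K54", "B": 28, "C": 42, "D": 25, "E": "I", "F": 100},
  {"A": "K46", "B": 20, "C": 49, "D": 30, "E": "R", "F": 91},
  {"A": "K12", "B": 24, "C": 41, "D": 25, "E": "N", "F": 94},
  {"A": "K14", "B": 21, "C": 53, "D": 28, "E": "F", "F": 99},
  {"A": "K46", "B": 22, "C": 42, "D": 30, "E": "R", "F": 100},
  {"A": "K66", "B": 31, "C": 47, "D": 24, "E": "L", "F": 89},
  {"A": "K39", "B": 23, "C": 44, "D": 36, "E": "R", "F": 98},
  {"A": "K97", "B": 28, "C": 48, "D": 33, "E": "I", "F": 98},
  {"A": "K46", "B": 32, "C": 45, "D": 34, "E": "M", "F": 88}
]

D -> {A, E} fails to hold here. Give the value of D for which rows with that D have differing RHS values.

25

D=30: 3 rows → {A,E} = (K46, R), (K46, R), (K46, R) ✓
D=32: 1 row → {A,E} = (K43, P) ✓
D=25: 2 rows → {A,E} takes values {(K54, I), (K12, N)} — violation
D=28: 1 row → {A,E} = (K14, F) ✓
D=24: 1 row → {A,E} = (K66, L) ✓
D=36: 1 row → {A,E} = (K39, R) ✓
D=33: 1 row → {A,E} = (K97, I) ✓
D=34: 1 row → {A,E} = (K46, M) ✓
The only D value with inconsistent RHS is D=25.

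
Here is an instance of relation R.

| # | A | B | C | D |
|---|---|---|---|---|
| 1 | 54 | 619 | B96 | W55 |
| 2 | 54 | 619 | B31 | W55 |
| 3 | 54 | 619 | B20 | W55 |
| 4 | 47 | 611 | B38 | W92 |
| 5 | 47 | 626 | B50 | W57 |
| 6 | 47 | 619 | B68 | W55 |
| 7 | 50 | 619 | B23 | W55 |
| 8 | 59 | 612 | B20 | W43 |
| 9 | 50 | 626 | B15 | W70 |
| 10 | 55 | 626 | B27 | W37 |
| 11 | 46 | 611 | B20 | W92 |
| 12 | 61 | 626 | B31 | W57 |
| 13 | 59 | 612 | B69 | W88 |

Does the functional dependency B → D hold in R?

B=619: rows 1, 2, 3, 6, 7 → D = W55, W55, W55, W55, W55 ✓
B=611: rows 4, 11 → D = W92, W92 ✓
B=626: rows 5, 9, 10, 12 → D takes values {W57, W70, W37} — violation
B=612: rows 8, 13 → D takes values {W43, W88} — violation
Two rows agree on B but differ on D, so B → D does not hold.

No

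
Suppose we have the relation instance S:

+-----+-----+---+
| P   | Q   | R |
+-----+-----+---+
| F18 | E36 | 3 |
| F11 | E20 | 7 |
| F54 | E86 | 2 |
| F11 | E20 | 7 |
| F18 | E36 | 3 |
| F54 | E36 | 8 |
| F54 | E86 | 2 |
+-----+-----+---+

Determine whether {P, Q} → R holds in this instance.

(P=F18, Q=E36): 2 rows → R = 3, 3 ✓
(P=F11, Q=E20): 2 rows → R = 7, 7 ✓
(P=F54, Q=E86): 2 rows → R = 2, 2 ✓
(P=F54, Q=E36): 1 row → R = 8 ✓
Every {P, Q} value is associated with a single R value, so {P, Q} → R holds.

Yes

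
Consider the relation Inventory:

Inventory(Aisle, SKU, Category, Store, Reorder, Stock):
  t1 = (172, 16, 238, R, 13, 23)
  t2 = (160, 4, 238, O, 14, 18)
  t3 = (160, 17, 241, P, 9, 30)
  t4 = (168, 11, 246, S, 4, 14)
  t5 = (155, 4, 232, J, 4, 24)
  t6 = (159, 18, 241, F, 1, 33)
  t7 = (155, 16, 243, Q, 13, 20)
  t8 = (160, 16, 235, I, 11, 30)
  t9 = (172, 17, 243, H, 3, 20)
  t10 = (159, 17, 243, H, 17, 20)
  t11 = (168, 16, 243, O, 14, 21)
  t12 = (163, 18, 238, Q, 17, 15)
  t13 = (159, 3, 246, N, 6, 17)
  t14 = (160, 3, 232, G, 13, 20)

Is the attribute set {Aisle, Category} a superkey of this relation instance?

Yes

All 14 rows have distinct {Aisle, Category} values, so {Aisle, Category} → (all attributes) holds and {Aisle, Category} is a superkey.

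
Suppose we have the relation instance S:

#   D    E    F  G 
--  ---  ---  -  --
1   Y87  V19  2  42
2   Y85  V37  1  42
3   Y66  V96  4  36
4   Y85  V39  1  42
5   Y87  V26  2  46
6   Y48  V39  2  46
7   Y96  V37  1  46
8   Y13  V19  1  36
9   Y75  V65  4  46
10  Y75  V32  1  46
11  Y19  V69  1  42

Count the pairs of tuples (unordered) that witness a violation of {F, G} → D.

(F=1, G=42): violating pairs (2,11), (4,11) — 2 pairs.
(F=2, G=46): violating pairs (5,6) — 1 pair.
(F=1, G=46): violating pairs (7,10) — 1 pair.

4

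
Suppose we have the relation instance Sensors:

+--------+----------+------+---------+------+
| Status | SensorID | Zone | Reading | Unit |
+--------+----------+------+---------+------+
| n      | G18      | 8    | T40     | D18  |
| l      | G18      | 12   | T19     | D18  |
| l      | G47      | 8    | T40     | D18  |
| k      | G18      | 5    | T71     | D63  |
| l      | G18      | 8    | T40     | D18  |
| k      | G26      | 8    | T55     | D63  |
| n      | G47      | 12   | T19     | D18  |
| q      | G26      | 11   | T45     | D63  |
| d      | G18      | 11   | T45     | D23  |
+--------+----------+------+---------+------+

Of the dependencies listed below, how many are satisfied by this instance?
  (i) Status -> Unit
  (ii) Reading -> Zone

2

(i) Status -> Unit: every LHS value maps to a single RHS value — holds.
(ii) Reading -> Zone: every LHS value maps to a single RHS value — holds.
2 of the 2 dependencies hold.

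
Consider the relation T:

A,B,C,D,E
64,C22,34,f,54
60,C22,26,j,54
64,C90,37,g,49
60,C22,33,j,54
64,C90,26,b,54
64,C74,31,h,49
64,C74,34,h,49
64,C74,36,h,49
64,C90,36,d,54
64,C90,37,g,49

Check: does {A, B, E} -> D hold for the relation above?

(A=64, B=C22, E=54): 1 row → D = f ✓
(A=60, B=C22, E=54): 2 rows → D = j, j ✓
(A=64, B=C90, E=49): 2 rows → D = g, g ✓
(A=64, B=C90, E=54): 2 rows → D takes values {b, d} — violation
(A=64, B=C74, E=49): 3 rows → D = h, h, h ✓
Two rows agree on {A, B, E} but differ on D, so {A, B, E} -> D does not hold.

No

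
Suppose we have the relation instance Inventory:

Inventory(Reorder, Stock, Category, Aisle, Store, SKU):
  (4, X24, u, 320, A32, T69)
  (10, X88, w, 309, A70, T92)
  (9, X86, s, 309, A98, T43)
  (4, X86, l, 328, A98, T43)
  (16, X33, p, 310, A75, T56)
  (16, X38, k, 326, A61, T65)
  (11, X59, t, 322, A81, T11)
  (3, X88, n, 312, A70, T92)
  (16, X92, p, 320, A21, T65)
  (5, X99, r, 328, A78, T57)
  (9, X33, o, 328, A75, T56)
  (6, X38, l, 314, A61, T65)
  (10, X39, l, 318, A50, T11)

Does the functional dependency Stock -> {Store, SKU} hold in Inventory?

Stock=X24: 1 row → {Store,SKU} = (A32, T69) ✓
Stock=X88: 2 rows → {Store,SKU} = (A70, T92), (A70, T92) ✓
Stock=X86: 2 rows → {Store,SKU} = (A98, T43), (A98, T43) ✓
Stock=X33: 2 rows → {Store,SKU} = (A75, T56), (A75, T56) ✓
Stock=X38: 2 rows → {Store,SKU} = (A61, T65), (A61, T65) ✓
Stock=X59: 1 row → {Store,SKU} = (A81, T11) ✓
Stock=X92: 1 row → {Store,SKU} = (A21, T65) ✓
Stock=X99: 1 row → {Store,SKU} = (A78, T57) ✓
Stock=X39: 1 row → {Store,SKU} = (A50, T11) ✓
Every Stock value is associated with a single {Store, SKU} value, so Stock -> {Store, SKU} holds.

Yes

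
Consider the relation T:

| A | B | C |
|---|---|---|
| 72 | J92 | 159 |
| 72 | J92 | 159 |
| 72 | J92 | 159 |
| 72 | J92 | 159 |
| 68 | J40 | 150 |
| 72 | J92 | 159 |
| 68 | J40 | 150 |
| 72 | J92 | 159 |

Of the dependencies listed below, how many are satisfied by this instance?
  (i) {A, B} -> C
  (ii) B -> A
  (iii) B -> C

(i) {A, B} -> C: every LHS value maps to a single RHS value — holds.
(ii) B -> A: every LHS value maps to a single RHS value — holds.
(iii) B -> C: every LHS value maps to a single RHS value — holds.
3 of the 3 dependencies hold.

3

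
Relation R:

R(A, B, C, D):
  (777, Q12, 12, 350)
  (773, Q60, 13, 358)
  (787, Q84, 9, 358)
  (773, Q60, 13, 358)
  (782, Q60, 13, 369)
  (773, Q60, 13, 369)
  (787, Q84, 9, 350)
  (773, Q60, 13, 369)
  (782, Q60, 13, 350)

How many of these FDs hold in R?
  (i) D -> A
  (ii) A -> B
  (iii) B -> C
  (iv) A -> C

(i) D -> A: D=350: 3 rows → A takes values {777, 787, 782} — violation; D=358: 3 rows → A takes values {773, 787} — violation; D=369: 3 rows → A takes values {782, 773} — violation — fails.
(ii) A -> B: every LHS value maps to a single RHS value — holds.
(iii) B -> C: every LHS value maps to a single RHS value — holds.
(iv) A -> C: every LHS value maps to a single RHS value — holds.
3 of the 4 dependencies hold.

3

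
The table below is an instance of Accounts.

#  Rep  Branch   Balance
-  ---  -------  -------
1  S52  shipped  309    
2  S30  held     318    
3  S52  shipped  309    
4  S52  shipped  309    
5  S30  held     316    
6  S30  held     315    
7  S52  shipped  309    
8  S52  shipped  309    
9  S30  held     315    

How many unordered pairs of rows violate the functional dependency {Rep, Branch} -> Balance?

(Rep=S52, Branch=shipped): all 5 rows agree on Balance — 0 pairs.
(Rep=S30, Branch=held): violating pairs (2,5), (2,6), (2,9), (5,6), (5,9) — 5 pairs.

5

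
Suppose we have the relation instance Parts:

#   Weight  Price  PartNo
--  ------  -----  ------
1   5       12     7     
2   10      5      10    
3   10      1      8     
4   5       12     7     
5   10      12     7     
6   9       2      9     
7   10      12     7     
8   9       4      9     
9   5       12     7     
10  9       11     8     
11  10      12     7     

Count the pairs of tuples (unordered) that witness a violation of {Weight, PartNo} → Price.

1

(Weight=5, PartNo=7): all 3 rows agree on Price — 0 pairs.
(Weight=10, PartNo=7): all 3 rows agree on Price — 0 pairs.
(Weight=9, PartNo=9): violating pairs (6,8) — 1 pair.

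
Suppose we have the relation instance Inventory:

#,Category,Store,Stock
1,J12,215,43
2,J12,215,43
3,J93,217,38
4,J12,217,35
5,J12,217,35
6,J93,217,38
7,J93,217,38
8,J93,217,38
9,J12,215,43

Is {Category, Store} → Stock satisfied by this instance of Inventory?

(Category=J12, Store=215): rows 1, 2, 9 → Stock = 43, 43, 43 ✓
(Category=J93, Store=217): rows 3, 6, 7, 8 → Stock = 38, 38, 38, 38 ✓
(Category=J12, Store=217): rows 4, 5 → Stock = 35, 35 ✓
Every {Category, Store} value is associated with a single Stock value, so {Category, Store} → Stock holds.

Yes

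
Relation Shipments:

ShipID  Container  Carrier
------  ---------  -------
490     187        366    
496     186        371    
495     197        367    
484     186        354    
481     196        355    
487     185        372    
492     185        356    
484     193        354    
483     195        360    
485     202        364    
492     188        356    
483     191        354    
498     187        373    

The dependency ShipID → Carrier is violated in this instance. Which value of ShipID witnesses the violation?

ShipID=490: 1 row → Carrier = 366 ✓
ShipID=496: 1 row → Carrier = 371 ✓
ShipID=495: 1 row → Carrier = 367 ✓
ShipID=484: 2 rows → Carrier = 354, 354 ✓
ShipID=481: 1 row → Carrier = 355 ✓
ShipID=487: 1 row → Carrier = 372 ✓
ShipID=492: 2 rows → Carrier = 356, 356 ✓
ShipID=483: 2 rows → Carrier takes values {360, 354} — violation
ShipID=485: 1 row → Carrier = 364 ✓
ShipID=498: 1 row → Carrier = 373 ✓
The only ShipID value with inconsistent Carrier is ShipID=483.

483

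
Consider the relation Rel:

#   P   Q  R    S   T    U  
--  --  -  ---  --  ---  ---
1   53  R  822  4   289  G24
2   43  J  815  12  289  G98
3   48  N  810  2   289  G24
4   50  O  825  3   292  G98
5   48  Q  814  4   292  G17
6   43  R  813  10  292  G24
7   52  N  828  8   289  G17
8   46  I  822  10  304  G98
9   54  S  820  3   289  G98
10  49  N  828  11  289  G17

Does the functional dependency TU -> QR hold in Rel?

No

(T=289, U=G24): rows 1, 3 → {Q,R} takes values {(R, 822), (N, 810)} — violation
(T=289, U=G98): rows 2, 9 → {Q,R} takes values {(J, 815), (S, 820)} — violation
(T=292, U=G98): row 4 → {Q,R} = (O, 825) ✓
(T=292, U=G17): row 5 → {Q,R} = (Q, 814) ✓
(T=292, U=G24): row 6 → {Q,R} = (R, 813) ✓
(T=289, U=G17): rows 7, 10 → {Q,R} = (N, 828), (N, 828) ✓
(T=304, U=G98): row 8 → {Q,R} = (I, 822) ✓
Two rows agree on TU but differ on QR, so TU -> QR does not hold.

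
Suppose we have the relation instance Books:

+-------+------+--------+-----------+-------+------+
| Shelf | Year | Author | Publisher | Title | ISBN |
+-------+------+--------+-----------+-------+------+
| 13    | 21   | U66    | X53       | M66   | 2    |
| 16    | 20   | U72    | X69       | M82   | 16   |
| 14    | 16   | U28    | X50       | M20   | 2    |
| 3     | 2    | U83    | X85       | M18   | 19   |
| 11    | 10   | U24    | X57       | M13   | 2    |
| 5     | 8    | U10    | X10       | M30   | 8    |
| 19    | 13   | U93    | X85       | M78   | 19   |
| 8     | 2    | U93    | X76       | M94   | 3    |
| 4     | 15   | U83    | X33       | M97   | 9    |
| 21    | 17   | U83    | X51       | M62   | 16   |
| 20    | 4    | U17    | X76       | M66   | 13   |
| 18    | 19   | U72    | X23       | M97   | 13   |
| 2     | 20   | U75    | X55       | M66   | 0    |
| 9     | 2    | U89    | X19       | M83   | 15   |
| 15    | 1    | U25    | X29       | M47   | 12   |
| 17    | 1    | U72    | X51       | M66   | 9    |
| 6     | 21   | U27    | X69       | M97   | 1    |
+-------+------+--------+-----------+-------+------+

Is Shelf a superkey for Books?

All 17 rows have distinct Shelf values, so Shelf → (all attributes) holds and Shelf is a superkey.

Yes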